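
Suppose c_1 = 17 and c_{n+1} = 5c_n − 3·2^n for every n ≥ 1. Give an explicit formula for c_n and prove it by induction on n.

Claim: c_n = 3·5^n + 2^n.

Base case: c_1 = 17, and 3·5^1 + 2^1 = 15 + 2 = 17.
Assume c_m = 3·5^m + 2^m for some m ≥ 1.
Then c_{m+1} = 5c_m − 3·2^m = 5·(3·5^m + 2^m) − 3·2^m = 3·5^{m+1} + 5·2^m − 3·2^m = 3·5^{m+1} + 2·2^m = 3·5^{m+1} + 2^{m+1}.
Hence c_n = 3·5^n + 2^n for every n ≥ 1, by induction.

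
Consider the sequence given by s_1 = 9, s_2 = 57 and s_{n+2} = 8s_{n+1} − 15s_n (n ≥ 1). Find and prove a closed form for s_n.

Claim: s_n = 3·5^n − 2·3^n.

Base cases: s_1 = 9 and 3·5^1 − 2·3^1 = 9; s_2 = 57 and 3·5^2 − 2·3^2 = 57.
Assume s_j = 3·5^j − 2·3^j for all 1 ≤ j ≤ r, where r ≥ 2.
Then s_{r+1} = 8s_r − 15s_{r−1} = 8·(3·5^r − 2·3^r) − 15·(3·5^{r−1} − 2·3^{r−1}) = 3·(8·5 − 15)5^{r−1} − 2·(8·3 − 15)3^{r−1} = 75·5^{r−1} − 18·3^{r−1} = 3·5^{r+1} − 2·3^{r+1}.
Hence s_n = 3·5^n − 2·3^n for every n ≥ 1, by strong induction.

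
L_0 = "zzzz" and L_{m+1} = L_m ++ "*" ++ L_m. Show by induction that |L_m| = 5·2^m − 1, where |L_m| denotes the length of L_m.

Base case: |L_0| = 4, and 5·2^0 − 1 = 4.
Assume |L_j| = 5·2^j − 1.
Then |L_{j+1}| = |L_j| + 1 + |L_j| = 2|L_j| + 1 = 2(5·2^j − 1) + 1 = 5·2^{j+1} − 2 + 1 = 5·2^{j+1} − 1.
Hence |L_m| = 5·2^m − 1 for every m ≥ 0, by induction.

|L_m| = 5·2^m − 1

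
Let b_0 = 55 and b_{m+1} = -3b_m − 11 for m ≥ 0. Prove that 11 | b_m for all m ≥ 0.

Base case: b_0 = 55 = 11·5, so 11 | b_0.
Assume 11 | b_j, so b_j = 11t for some integer t.
Then b_{j+1} = -3b_j − 11 = -3·(11t) − 11 = 11(-3t − 1), so 11 | b_{j+1}.
So the property holds for j+1, and by induction 11 | b_m for all m ≥ 0.

11 | b_m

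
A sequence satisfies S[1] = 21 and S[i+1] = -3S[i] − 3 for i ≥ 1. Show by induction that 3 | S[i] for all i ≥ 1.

Base case: S[1] = 21 = 3·7, so 3 | S[1].
Assume 3 | S[m], so S[m] = 3t for some integer t.
Then S[m+1] = -3S[m] − 3 = -3·(3t) − 3 = 3(-3t − 1), so 3 | S[m+1].
This completes the inductive step, so 3 | S[i] for all i ≥ 1.

3 | S[i]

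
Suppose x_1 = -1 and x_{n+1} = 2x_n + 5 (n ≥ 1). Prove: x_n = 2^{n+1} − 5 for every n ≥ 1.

Base case: x_1 = -1, and 2^{1+1} − 5 = 4 − 5 = -1.
Assume x_k = 2^{k+1} − 5 for some k ≥ 1.
Then x_{k+1} = 2x_k + 5 = 2·(2^{k+1} − 5) + 5 = 2^{k+2} − 10 + 5 = 2^{k+2} − 5.
This completes the inductive step, so x_n = 2^{n+1} − 5 for all n ≥ 1.

x_n = 2^{n+1} − 5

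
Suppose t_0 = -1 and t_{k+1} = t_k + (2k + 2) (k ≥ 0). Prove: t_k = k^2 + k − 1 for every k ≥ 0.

Base case: t_0 = -1, and 0^2 + 0 − 1 = -1.
Assume t_r = r^2 + r − 1.
Then t_{r+1} = t_r + (2r + 2) = (r^2 + r − 1) + (2r + 2) = r^2 + 3r + 1,
and (r+1)^2 + (r+1) − 1 = r^2 + 3r + 1.
Hence t_k = k^2 + k − 1 for every k ≥ 0, by induction.

t_k = k^2 + k − 1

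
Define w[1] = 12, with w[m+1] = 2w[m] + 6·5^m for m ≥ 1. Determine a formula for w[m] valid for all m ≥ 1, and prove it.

Claim: w[m] = 2^m + 2·5^m.

Base case: w[1] = 12, and 2^1 + 2·5^1 = 2 + 10 = 12.
Assume w[k] = 2^k + 2·5^k for some k ≥ 1.
Then w[k+1] = 2w[k] + 6·5^k = 2·(2^k + 2·5^k) + 6·5^k = 2^{k+1} + 4·5^k + 6·5^k = 2^{k+1} + 10·5^k = 2^{k+1} + 2·5^{k+1}.
Hence w[m] = 2^m + 2·5^m for every m ≥ 1, by induction.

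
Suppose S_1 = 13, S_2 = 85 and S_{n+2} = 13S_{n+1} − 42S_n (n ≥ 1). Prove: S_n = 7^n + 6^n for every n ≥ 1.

Base cases: S_1 = 13 and 7^1 + 6^1 = 13; S_2 = 85 and 7^2 + 6^2 = 85.
Assume S_i = 7^i + 6^i for all 1 ≤ i ≤ j, where j ≥ 2.
Then S_{j+1} = 13S_j − 42S_{j−1} = 13·(7^j + 6^j) − 42·(7^{j−1} + 6^{j−1}) = (13·7 − 42)7^{j−1} + (13·6 − 42)6^{j−1} = 49·7^{j−1} + 36·6^{j−1} = 7^{j+1} + 6^{j+1}.
By strong induction, S_n = 7^n + 6^n for all n ≥ 1.

S_n = 7^n + 6^n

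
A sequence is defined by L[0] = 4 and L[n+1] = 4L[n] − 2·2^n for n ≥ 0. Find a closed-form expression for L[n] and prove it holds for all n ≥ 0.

Claim: L[n] = 3·4^n + 2^n.

Base case: L[0] = 4, and 3·4^0 + 2^0 = 3 + 1 = 4.
Assume L[r] = 3·4^r + 2^r for some r ≥ 0.
Then L[r+1] = 4L[r] − 2·2^r = 4·(3·4^r + 2^r) − 2·2^r = 3·4^{r+1} + 4·2^r − 2·2^r = 3·4^{r+1} + 2·2^r = 3·4^{r+1} + 2^{r+1}.
So the formula holds for r+1, and by induction L[n] = 3·4^n + 2^n for all n ≥ 0.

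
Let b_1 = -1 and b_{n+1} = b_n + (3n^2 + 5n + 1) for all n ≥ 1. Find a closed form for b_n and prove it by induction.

Claim: b_n = n^3 + n^2 − n − 2.

Base case: b_1 = -1, and 1^3 + 1^2 − 1 − 2 = -1.
Assume b_r = r^3 + r^2 − r − 2.
Then b_{r+1} = b_r + (3r^2 + 5r + 1) = (r^3 + r^2 − r − 2) + (3r^2 + 5r + 1) = r^3 + 4r^2 + 4r − 1,
and (r+1)^3 + (r+1)^2 − (r+1) − 2 = r^3 + 4r^2 + 4r − 1.
Hence b_n = n^3 + n^2 − n − 2 for every n ≥ 1, by induction.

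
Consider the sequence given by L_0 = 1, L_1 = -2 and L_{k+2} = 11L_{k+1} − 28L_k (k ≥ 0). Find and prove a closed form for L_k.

Claim: L_k = 3·4^k − 2·7^k.

Base cases: L_0 = 1 and 3·4^0 − 2·7^0 = 1; L_1 = -2 and 3·4^1 − 2·7^1 = -2.
Assume L_j = 3·4^j − 2·7^j for all 0 ≤ j ≤ m, where m ≥ 1.
Then L_{m+1} = 11L_m − 28L_{m−1} = 11·(3·4^m − 2·7^m) − 28·(3·4^{m−1} − 2·7^{m−1}) = 3·(11·4 − 28)4^{m−1} − 2·(11·7 − 28)7^{m−1} = 48·4^{m−1} − 98·7^{m−1} = 3·4^{m+1} − 2·7^{m+1}.
So the formula holds for m+1, and by strong induction L_k = 3·4^k − 2·7^k for all k ≥ 0.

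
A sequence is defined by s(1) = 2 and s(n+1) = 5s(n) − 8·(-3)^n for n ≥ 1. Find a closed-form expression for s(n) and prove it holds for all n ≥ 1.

Claim: s(n) = 5^n + (-3)^n.

Base case: s(1) = 2, and 5^1 + (-3)^1 = 5 − 3 = 2.
Assume s(j) = 5^j + (-3)^j for some j ≥ 1.
Then s(j+1) = 5s(j) − 8·(-3)^j = 5·(5^j + (-3)^j) − 8·(-3)^j = 5^{j+1} + 5·(-3)^j − 8·(-3)^j = 5^{j+1} − 3·(-3)^j = 5^{j+1} + (-3)^{j+1}.
This completes the inductive step, so s(n) = 5^n + (-3)^n for all n ≥ 1.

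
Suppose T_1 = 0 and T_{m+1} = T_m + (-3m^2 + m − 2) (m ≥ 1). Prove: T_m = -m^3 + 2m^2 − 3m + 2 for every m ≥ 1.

Base case: T_1 = 0, and -1^3 + 2·1^2 − 3·1 + 2 = 0.
Assume T_k = -k^3 + 2k^2 − 3k + 2.
Then T_{k+1} = T_k + (-3k^2 + k − 2) = (-k^3 + 2k^2 − 3k + 2) + (-3k^2 + k − 2) = -k^3 − k^2 − 2k,
and -(k+1)^3 + 2·(k+1)^2 − 3·(k+1) + 2 = -k^3 − k^2 − 2k.
By induction, T_m = -m^3 + 2m^2 − 3m + 2 for all m ≥ 1.

T_m = -m^3 + 2m^2 − 3m + 2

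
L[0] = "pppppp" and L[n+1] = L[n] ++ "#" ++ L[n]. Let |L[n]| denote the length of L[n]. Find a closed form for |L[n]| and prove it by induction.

Claim: |L[n]| = 7·2^n − 1.

Base case: |L[0]| = 6, and 7·2^0 − 1 = 6.
Assume |L[m]| = 7·2^m − 1.
Then |L[m+1]| = |L[m]| + 1 + |L[m]| = 2|L[m]| + 1 = 2(7·2^m − 1) + 1 = 7·2^{m+1} − 2 + 1 = 7·2^{m+1} − 1.
By induction, |L[n]| = 7·2^n − 1 for all n ≥ 0.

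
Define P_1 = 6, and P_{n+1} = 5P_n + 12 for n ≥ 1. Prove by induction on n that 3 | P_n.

Base case: P_1 = 6 = 3·2, so 3 | P_1.
Assume 3 | P_k, so P_k = 3t for some integer t.
Then P_{k+1} = 5P_k + 12 = 5·(3t) + 12 = 3(5t + 4), so 3 | P_{k+1}.
By induction, 3 | P_n for all n ≥ 1.

3 | P_n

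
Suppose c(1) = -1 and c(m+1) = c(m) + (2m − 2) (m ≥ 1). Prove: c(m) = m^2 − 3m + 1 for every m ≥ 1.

Base case: c(1) = -1, and 1^2 − 3·1 + 1 = -1.
Assume c(j) = j^2 − 3j + 1.
Then c(j+1) = c(j) + (2j − 2) = (j^2 − 3j + 1) + (2j − 2) = j^2 − j − 1,
and (j+1)^2 − 3·(j+1) + 1 = j^2 − j − 1.
By induction, c(m) = m^2 − 3m + 1 for all m ≥ 1.

c(m) = m^2 − 3m + 1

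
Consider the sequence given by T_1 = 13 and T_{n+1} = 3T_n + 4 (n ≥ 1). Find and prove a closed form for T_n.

Claim: T_n = 5·3^n − 2.

Base case: T_1 = 13, and 5·3^1 − 2 = 15 − 2 = 13.
Assume T_k = 5·3^k − 2 for some k ≥ 1.
Then T_{k+1} = 3T_k + 4 = 3·(5·3^k − 2) + 4 = 15·3^k − 6 + 4 = 5·3^{k+1} − 2.
This completes the inductive step, so T_n = 5·3^n − 2 for all n ≥ 1.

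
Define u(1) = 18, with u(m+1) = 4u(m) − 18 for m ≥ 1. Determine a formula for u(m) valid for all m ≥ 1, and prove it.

Claim: u(m) = 3·4^m + 6.

Base case: u(1) = 18, and 3·4^1 + 6 = 12 + 6 = 18.
Assume u(r) = 3·4^r + 6 for some r ≥ 1.
Then u(r+1) = 4u(r) − 18 = 4·(3·4^r + 6) − 18 = 12·4^r + 24 − 18 = 3·4^{r+1} + 6.
This completes the inductive step, so u(m) = 3·4^m + 6 for all m ≥ 1.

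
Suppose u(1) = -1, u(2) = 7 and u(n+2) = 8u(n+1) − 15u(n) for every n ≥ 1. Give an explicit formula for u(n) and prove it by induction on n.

Claim: u(n) = 5^n − 2·3^n.

Base cases: u(1) = -1 and 5^1 − 2·3^1 = -1; u(2) = 7 and 5^2 − 2·3^2 = 7.
Assume u(j) = 5^j − 2·3^j for all 1 ≤ j ≤ m, where m ≥ 2.
Then u(m+1) = 8u(m) − 15u(m−1) = 8·(5^m − 2·3^m) − 15·(5^{m−1} − 2·3^{m−1}) = (8·5 − 15)5^{m−1} − 2·(8·3 − 15)3^{m−1} = 25·5^{m−1} − 18·3^{m−1} = 5^{m+1} − 2·3^{m+1}.
So the formula holds for m+1, and by strong induction u(n) = 5^n − 2·3^n for all n ≥ 1.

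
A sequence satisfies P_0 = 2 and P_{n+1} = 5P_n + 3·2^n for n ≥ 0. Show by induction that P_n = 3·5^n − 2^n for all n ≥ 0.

Base case: P_0 = 2, and 3·5^0 − 2^0 = 3 − 1 = 2.
Assume P_j = 3·5^j − 2^j for some j ≥ 0.
Then P_{j+1} = 5P_j + 3·2^j = 5·(3·5^j − 2^j) + 3·2^j = 3·5^{j+1} − 5·2^j + 3·2^j = 3·5^{j+1} − 2·2^j = 3·5^{j+1} − 2^{j+1}.
This completes the inductive step, so P_n = 3·5^n − 2^n for all n ≥ 0.

P_n = 3·5^n − 2^n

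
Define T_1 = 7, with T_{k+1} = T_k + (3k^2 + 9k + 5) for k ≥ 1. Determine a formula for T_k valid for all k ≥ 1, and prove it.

Claim: T_k = k^3 + 3k^2 + k + 2.

Base case: T_1 = 7, and 1^3 + 3·1^2 + 1 + 2 = 7.
Assume T_m = m^3 + 3m^2 + m + 2.
Then T_{m+1} = T_m + (3m^2 + 9m + 5) = (m^3 + 3m^2 + m + 2) + (3m^2 + 9m + 5) = m^3 + 6m^2 + 10m + 7,
and (m+1)^3 + 3·(m+1)^2 + (m+1) + 2 = m^3 + 6m^2 + 10m + 7.
By induction, T_k = k^3 + 3k^2 + k + 2 for all k ≥ 1.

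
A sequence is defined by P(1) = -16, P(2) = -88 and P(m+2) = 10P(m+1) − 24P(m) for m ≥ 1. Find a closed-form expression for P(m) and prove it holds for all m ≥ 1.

Claim: P(m) = -4^m − 2·6^m.

Base cases: P(1) = -16 and -4^1 − 2·6^1 = -16; P(2) = -88 and -4^2 − 2·6^2 = -88.
Assume P(i) = -4^i − 2·6^i for all 1 ≤ i ≤ j, where j ≥ 2.
Then P(j+1) = 10P(j) − 24P(j−1) = 10·(-4^j − 2·6^j) − 24·(-4^{j−1} − 2·6^{j−1}) = -(10·4 − 24)4^{j−1} − 2·(10·6 − 24)6^{j−1} = -16·4^{j−1} − 72·6^{j−1} = -4^{j+1} − 2·6^{j+1}.
So the formula holds for j+1, and by strong induction P(m) = -4^m − 2·6^m for all m ≥ 1.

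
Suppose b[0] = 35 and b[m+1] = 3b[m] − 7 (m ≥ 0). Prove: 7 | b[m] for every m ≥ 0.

Base case: b[0] = 35 = 7·5, so 7 | b[0].
Assume 7 | b[j], so b[j] = 7t for some integer t.
Then b[j+1] = 3b[j] − 7 = 3·(7t) − 7 = 7(3t − 1), so 7 | b[j+1].
So the property holds for j+1, and by induction 7 | b[m] for all m ≥ 0.

7 | b[m]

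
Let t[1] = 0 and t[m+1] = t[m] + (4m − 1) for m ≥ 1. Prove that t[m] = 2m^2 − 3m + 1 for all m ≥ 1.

Base case: t[1] = 0, and 2·1^2 − 3·1 + 1 = 0.
Assume t[r] = 2r^2 − 3r + 1.
Then t[r+1] = t[r] + (4r − 1) = (2r^2 − 3r + 1) + (4r − 1) = 2r^2 + r,
and 2·(r+1)^2 − 3·(r+1) + 1 = 2r^2 + r.
This completes the inductive step, so t[m] = 2m^2 − 3m + 1 for all m ≥ 1.

t[m] = 2m^2 − 3m + 1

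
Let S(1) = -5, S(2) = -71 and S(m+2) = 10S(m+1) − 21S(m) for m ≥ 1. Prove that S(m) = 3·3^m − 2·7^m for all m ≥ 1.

Base cases: S(1) = -5 and 3·3^1 − 2·7^1 = -5; S(2) = -71 and 3·3^2 − 2·7^2 = -71.
Assume S(j) = 3·3^j − 2·7^j for all 1 ≤ j ≤ k, where k ≥ 2.
Then S(k+1) = 10S(k) − 21S(k−1) = 10·(3·3^k − 2·7^k) − 21·(3·3^{k−1} − 2·7^{k−1}) = 3·(10·3 − 21)3^{k−1} − 2·(10·7 − 21)7^{k−1} = 27·3^{k−1} − 98·7^{k−1} = 3·3^{k+1} − 2·7^{k+1}.
Hence S(m) = 3·3^m − 2·7^m for every m ≥ 1, by strong induction.

S(m) = 3·3^m − 2·7^m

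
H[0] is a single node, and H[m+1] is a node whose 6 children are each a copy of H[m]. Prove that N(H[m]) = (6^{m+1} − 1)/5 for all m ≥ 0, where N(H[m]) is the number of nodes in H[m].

Base case: N(H[0]) = 1, and (6^{0+1} − 1)/5 = 1.
Assume N(H[r]) = (6^{r+1} − 1)/5.
Then N(H[r+1]) = 1 + 6N(H[r]) = 1 + 6·(6^{r+1} − 1)/5 = 1 + (6^{r+2} − 6)/5 = (5 + 6^{r+2} − 6)/5 = (6^{r+2} − 1)/5.
By induction, N(H[m]) = (6^{m+1} − 1)/5 for all m ≥ 0.

N(H[m]) = (6^{m+1} − 1)/5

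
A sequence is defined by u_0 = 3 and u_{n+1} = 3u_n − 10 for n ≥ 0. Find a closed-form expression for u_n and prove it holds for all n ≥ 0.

Claim: u_n = -2·3^n + 5.

Base case: u_0 = 3, and -2·3^0 + 5 = -2 + 5 = 3.
Assume u_j = -2·3^j + 5 for some j ≥ 0.
Then u_{j+1} = 3u_j − 10 = 3·(-2·3^j + 5) − 10 = -6·3^j + 15 − 10 = -2·3^{j+1} + 5.
So the formula holds for j+1, and by induction u_n = -2·3^n + 5 for all n ≥ 0.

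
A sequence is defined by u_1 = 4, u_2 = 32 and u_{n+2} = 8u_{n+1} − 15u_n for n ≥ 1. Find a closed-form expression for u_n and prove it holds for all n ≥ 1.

Claim: u_n = 2·5^n − 2·3^n.

Base cases: u_1 = 4 and 2·5^1 − 2·3^1 = 4; u_2 = 32 and 2·5^2 − 2·3^2 = 32.
Assume u_j = 2·5^j − 2·3^j for all 1 ≤ j ≤ k, where k ≥ 2.
Then u_{k+1} = 8u_k − 15u_{k−1} = 8·(2·5^k − 2·3^k) − 15·(2·5^{k−1} − 2·3^{k−1}) = 2·(8·5 − 15)5^{k−1} − 2·(8·3 − 15)3^{k−1} = 50·5^{k−1} − 18·3^{k−1} = 2·5^{k+1} − 2·3^{k+1}.
So the formula holds for k+1, and by strong induction u_n = 2·5^n − 2·3^n for all n ≥ 1.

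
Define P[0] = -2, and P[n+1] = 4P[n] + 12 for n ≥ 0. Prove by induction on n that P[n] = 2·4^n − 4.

Base case: P[0] = -2, and 2·4^0 − 4 = 2 − 4 = -2.
Assume P[r] = 2·4^r − 4 for some r ≥ 0.
Then P[r+1] = 4P[r] + 12 = 4·(2·4^r − 4) + 12 = 8·4^r − 16 + 12 = 2·4^{r+1} − 4.
By induction, P[n] = 2·4^n − 4 for all n ≥ 0.

P[n] = 2·4^n − 4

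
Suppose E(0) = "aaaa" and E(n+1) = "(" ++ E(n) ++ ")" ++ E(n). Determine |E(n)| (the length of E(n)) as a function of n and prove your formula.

Claim: |E(n)| = 6·2^n − 2.

Base case: |E(0)| = 4, and 6·2^0 − 2 = 4.
Assume |E(r)| = 6·2^r − 2.
Then |E(r+1)| = 1 + |E(r)| + 1 + |E(r)| = 2|E(r)| + 2 = 2(6·2^r − 2) + 2 = 6·2^{r+1} − 4 + 2 = 6·2^{r+1} − 2.
By induction, |E(n)| = 6·2^n − 2 for all n ≥ 0.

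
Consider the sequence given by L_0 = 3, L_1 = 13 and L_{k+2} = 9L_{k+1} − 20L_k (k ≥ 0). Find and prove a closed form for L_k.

Claim: L_k = 2·4^k + 5^k.

Base cases: L_0 = 3 and 2·4^0 + 5^0 = 3; L_1 = 13 and 2·4^1 + 5^1 = 13.
Assume L_i = 2·4^i + 5^i for all 0 ≤ i ≤ j, where j ≥ 1.
Then L_{j+1} = 9L_j − 20L_{j−1} = 9·(2·4^j + 5^j) − 20·(2·4^{j−1} + 5^{j−1}) = 2·(9·4 − 20)4^{j−1} + (9·5 − 20)5^{j−1} = 32·4^{j−1} + 25·5^{j−1} = 2·4^{j+1} + 5^{j+1}.
By strong induction, L_k = 2·4^k + 5^k for all k ≥ 0.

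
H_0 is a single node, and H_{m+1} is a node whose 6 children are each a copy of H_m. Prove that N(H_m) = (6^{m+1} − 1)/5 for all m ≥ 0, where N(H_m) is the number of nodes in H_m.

Base case: N(H_0) = 1, and (6^{0+1} − 1)/5 = 1.
Assume N(H_r) = (6^{r+1} − 1)/5.
Then N(H_{r+1}) = 1 + 6N(H_r) = 1 + 6·(6^{r+1} − 1)/5 = 1 + (6^{r+2} − 6)/5 = (5 + 6^{r+2} − 6)/5 = (6^{r+2} − 1)/5.
This completes the inductive step, so N(H_m) = (6^{m+1} − 1)/5 for all m ≥ 0.

N(H_m) = (6^{m+1} − 1)/5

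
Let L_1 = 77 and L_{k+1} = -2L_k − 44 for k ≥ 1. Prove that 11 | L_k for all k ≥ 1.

Base case: L_1 = 77 = 11·7, so 11 | L_1.
Assume 11 | L_m, so L_m = 11t for some integer t.
Then L_{m+1} = -2L_m − 44 = -2·(11t) − 44 = 11(-2t − 4), so 11 | L_{m+1}.
So the property holds for m+1, and by induction 11 | L_k for all k ≥ 1.

11 | L_k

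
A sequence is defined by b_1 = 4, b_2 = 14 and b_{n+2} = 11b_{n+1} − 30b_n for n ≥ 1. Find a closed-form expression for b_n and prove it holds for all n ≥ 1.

Claim: b_n = 2·5^n − 6^n.

Base cases: b_1 = 4 and 2·5^1 − 6^1 = 4; b_2 = 14 and 2·5^2 − 6^2 = 14.
Assume b_j = 2·5^j − 6^j for all 1 ≤ j ≤ r, where r ≥ 2.
Then b_{r+1} = 11b_r − 30b_{r−1} = 11·(2·5^r − 6^r) − 30·(2·5^{r−1} − 6^{r−1}) = 2·(11·5 − 30)5^{r−1} − (11·6 − 30)6^{r−1} = 50·5^{r−1} − 36·6^{r−1} = 2·5^{r+1} − 6^{r+1}.
By strong induction, b_n = 2·5^n − 6^n for all n ≥ 1.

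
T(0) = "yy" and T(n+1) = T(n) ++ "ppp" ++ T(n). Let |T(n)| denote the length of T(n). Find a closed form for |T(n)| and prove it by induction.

Claim: |T(n)| = 5·2^n − 3.

Base case: |T(0)| = 2, and 5·2^0 − 3 = 2.
Assume |T(m)| = 5·2^m − 3.
Then |T(m+1)| = |T(m)| + 3 + |T(m)| = 2|T(m)| + 3 = 2(5·2^m − 3) + 3 = 5·2^{m+1} − 6 + 3 = 5·2^{m+1} − 3.
By induction, |T(n)| = 5·2^n − 3 for all n ≥ 0.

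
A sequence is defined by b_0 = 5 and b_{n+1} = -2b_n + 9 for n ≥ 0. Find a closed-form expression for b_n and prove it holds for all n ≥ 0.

Claim: b_n = 2·(-2)^n + 3.

Base case: b_0 = 5, and 2·(-2)^0 + 3 = 2 + 3 = 5.
Assume b_k = 2·(-2)^k + 3 for some k ≥ 0.
Then b_{k+1} = -2b_k + 9 = -2·(2·(-2)^k + 3) + 9 = -4·(-2)^k − 6 + 9 = 2·(-2)^{k+1} + 3.
This completes the inductive step, so b_n = 2·(-2)^n + 3 for all n ≥ 0.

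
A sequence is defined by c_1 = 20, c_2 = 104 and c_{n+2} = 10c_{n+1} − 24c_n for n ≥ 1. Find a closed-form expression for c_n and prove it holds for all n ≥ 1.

Claim: c_n = 2·6^n + 2·4^n.

Base cases: c_1 = 20 and 2·6^1 + 2·4^1 = 20; c_2 = 104 and 2·6^2 + 2·4^2 = 104.
Assume c_j = 2·6^j + 2·4^j for all 1 ≤ j ≤ r, where r ≥ 2.
Then c_{r+1} = 10c_r − 24c_{r−1} = 10·(2·6^r + 2·4^r) − 24·(2·6^{r−1} + 2·4^{r−1}) = 2·(10·6 − 24)6^{r−1} + 2·(10·4 − 24)4^{r−1} = 72·6^{r−1} + 32·4^{r−1} = 2·6^{r+1} + 2·4^{r+1}.
So the formula holds for r+1, and by strong induction c_n = 2·6^n + 2·4^n for all n ≥ 1.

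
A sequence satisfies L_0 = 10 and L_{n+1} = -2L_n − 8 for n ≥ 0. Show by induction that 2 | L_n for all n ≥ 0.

Base case: L_0 = 10 = 2·5, so 2 | L_0.
Assume 2 | L_r, so L_r = 2t for some integer t.
Then L_{r+1} = -2L_r − 8 = -2·(2t) − 8 = 2(-2t − 4), so 2 | L_{r+1}.
Hence 2 | L_n for every n ≥ 0, by induction.

2 | L_n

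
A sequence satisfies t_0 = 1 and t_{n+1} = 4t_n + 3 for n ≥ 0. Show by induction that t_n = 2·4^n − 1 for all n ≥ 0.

Base case: t_0 = 1, and 2·4^0 − 1 = 2 − 1 = 1.
Assume t_r = 2·4^r − 1 for some r ≥ 0.
Then t_{r+1} = 4t_r + 3 = 4·(2·4^r − 1) + 3 = 8·4^r − 4 + 3 = 2·4^{r+1} − 1.
So the formula holds for r+1, and by induction t_n = 2·4^n − 1 for all n ≥ 0.

t_n = 2·4^n − 1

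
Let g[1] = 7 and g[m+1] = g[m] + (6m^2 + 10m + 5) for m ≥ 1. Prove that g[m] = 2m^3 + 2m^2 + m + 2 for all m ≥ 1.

Base case: g[1] = 7, and 2·1^3 + 2·1^2 + 1 + 2 = 7.
Assume g[k] = 2k^3 + 2k^2 + k + 2.
Then g[k+1] = g[k] + (6k^2 + 10k + 5) = (2k^3 + 2k^2 + k + 2) + (6k^2 + 10k + 5) = 2k^3 + 8k^2 + 11k + 7,
and 2·(k+1)^3 + 2·(k+1)^2 + (k+1) + 2 = 2k^3 + 8k^2 + 11k + 7.
This completes the inductive step, so g[m] = 2m^3 + 2m^2 + m + 2 for all m ≥ 1.

g[m] = 2m^3 + 2m^2 + m + 2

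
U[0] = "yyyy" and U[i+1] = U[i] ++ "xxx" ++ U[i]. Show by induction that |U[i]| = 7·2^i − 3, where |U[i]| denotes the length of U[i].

Base case: |U[0]| = 4, and 7·2^0 − 3 = 4.
Assume |U[j]| = 7·2^j − 3.
Then |U[j+1]| = |U[j]| + 3 + |U[j]| = 2|U[j]| + 3 = 2(7·2^j − 3) + 3 = 7·2^{j+1} − 6 + 3 = 7·2^{j+1} − 3.
By induction, |U[i]| = 7·2^i − 3 for all i ≥ 0.

|U[i]| = 7·2^i − 3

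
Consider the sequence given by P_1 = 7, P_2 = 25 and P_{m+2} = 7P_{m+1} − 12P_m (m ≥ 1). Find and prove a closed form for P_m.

Claim: P_m = 4^m + 3^m.

Base cases: P_1 = 7 and 4^1 + 3^1 = 7; P_2 = 25 and 4^2 + 3^2 = 25.
Assume P_i = 4^i + 3^i for all 1 ≤ i ≤ j, where j ≥ 2.
Then P_{j+1} = 7P_j − 12P_{j−1} = 7·(4^j + 3^j) − 12·(4^{j−1} + 3^{j−1}) = (7·4 − 12)4^{j−1} + (7·3 − 12)3^{j−1} = 16·4^{j−1} + 9·3^{j−1} = 4^{j+1} + 3^{j+1}.
Hence P_m = 4^m + 3^m for every m ≥ 1, by strong induction.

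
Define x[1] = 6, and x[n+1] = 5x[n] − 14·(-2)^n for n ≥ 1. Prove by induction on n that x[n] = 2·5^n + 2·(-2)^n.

Base case: x[1] = 6, and 2·5^1 + 2·(-2)^1 = 10 − 4 = 6.
Assume x[m] = 2·5^m + 2·(-2)^m for some m ≥ 1.
Then x[m+1] = 5x[m] − 14·(-2)^m = 5·(2·5^m + 2·(-2)^m) − 14·(-2)^m = 2·5^{m+1} + 10·(-2)^m − 14·(-2)^m = 2·5^{m+1} − 4·(-2)^m = 2·5^{m+1} + 2·(-2)^{m+1}.
Hence x[n] = 2·5^n + 2·(-2)^n for every n ≥ 1, by induction.

x[n] = 2·5^n + 2·(-2)^n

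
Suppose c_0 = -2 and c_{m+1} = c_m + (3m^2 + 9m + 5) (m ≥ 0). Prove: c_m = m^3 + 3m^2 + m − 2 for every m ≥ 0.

Base case: c_0 = -2, and 0^3 + 3·0^2 + 0 − 2 = -2.
Assume c_k = k^3 + 3k^2 + k − 2.
Then c_{k+1} = c_k + (3k^2 + 9k + 5) = (k^3 + 3k^2 + k − 2) + (3k^2 + 9k + 5) = k^3 + 6k^2 + 10k + 3,
and (k+1)^3 + 3·(k+1)^2 + (k+1) − 2 = k^3 + 6k^2 + 10k + 3.
This completes the inductive step, so c_m = m^3 + 3m^2 + m − 2 for all m ≥ 0.

c_m = m^3 + 3m^2 + m − 2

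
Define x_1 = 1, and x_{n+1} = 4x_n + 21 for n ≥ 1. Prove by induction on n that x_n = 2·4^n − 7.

Base case: x_1 = 1, and 2·4^1 − 7 = 8 − 7 = 1.
Assume x_j = 2·4^j − 7 for some j ≥ 1.
Then x_{j+1} = 4x_j + 21 = 4·(2·4^j − 7) + 21 = 8·4^j − 28 + 21 = 2·4^{j+1} − 7.
Hence x_n = 2·4^n − 7 for every n ≥ 1, by induction.

x_n = 2·4^n − 7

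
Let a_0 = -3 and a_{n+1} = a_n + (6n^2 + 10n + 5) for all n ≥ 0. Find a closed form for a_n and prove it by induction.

Claim: a_n = 2n^3 + 2n^2 + n − 3.

Base case: a_0 = -3, and 2·0^3 + 2·0^2 + 0 − 3 = -3.
Assume a_m = 2m^3 + 2m^2 + m − 3.
Then a_{m+1} = a_m + (6m^2 + 10m + 5) = (2m^3 + 2m^2 + m − 3) + (6m^2 + 10m + 5) = 2m^3 + 8m^2 + 11m + 2,
and 2·(m+1)^3 + 2·(m+1)^2 + (m+1) − 3 = 2m^3 + 8m^2 + 11m + 2.
Hence a_n = 2n^3 + 2n^2 + n − 3 for every n ≥ 0, by induction.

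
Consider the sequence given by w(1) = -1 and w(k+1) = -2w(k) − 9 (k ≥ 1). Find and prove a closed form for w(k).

Claim: w(k) = -(-2)^k − 3.

Base case: w(1) = -1, and -(-2)^1 − 3 = 2 − 3 = -1.
Assume w(r) = -(-2)^r − 3 for some r ≥ 1.
Then w(r+1) = -2w(r) − 9 = -2·(-(-2)^r − 3) − 9 = 2·(-2)^r + 6 − 9 = -(-2)^{r+1} − 3.
Hence w(k) = -(-2)^k − 3 for every k ≥ 1, by induction.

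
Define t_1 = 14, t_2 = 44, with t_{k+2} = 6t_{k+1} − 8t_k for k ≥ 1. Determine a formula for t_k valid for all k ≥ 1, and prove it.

Claim: t_k = 3·2^k + 2·4^k.

Base cases: t_1 = 14 and 3·2^1 + 2·4^1 = 14; t_2 = 44 and 3·2^2 + 2·4^2 = 44.
Assume t_j = 3·2^j + 2·4^j for all 1 ≤ j ≤ m, where m ≥ 2.
Then t_{m+1} = 6t_m − 8t_{m−1} = 6·(3·2^m + 2·4^m) − 8·(3·2^{m−1} + 2·4^{m−1}) = 3·(6·2 − 8)2^{m−1} + 2·(6·4 − 8)4^{m−1} = 12·2^{m−1} + 32·4^{m−1} = 3·2^{m+1} + 2·4^{m+1}.
This completes the inductive step, so t_k = 3·2^k + 2·4^k for all k ≥ 1.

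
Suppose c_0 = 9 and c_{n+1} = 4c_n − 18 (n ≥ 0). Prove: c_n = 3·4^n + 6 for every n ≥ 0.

Base case: c_0 = 9, and 3·4^0 + 6 = 3 + 6 = 9.
Assume c_m = 3·4^m + 6 for some m ≥ 0.
Then c_{m+1} = 4c_m − 18 = 4·(3·4^m + 6) − 18 = 12·4^m + 24 − 18 = 3·4^{m+1} + 6.
By induction, c_n = 3·4^n + 6 for all n ≥ 0.

c_n = 3·4^n + 6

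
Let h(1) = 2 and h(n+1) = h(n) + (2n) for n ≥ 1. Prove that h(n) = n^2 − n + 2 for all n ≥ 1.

Base case: h(1) = 2, and 1^2 − 1 + 2 = 2.
Assume h(r) = r^2 − r + 2.
Then h(r+1) = h(r) + (2r) = (r^2 − r + 2) + (2r) = r^2 + r + 2,
and (r+1)^2 − (r+1) + 2 = r^2 + r + 2.
By induction, h(n) = n^2 − n + 2 for all n ≥ 1.

h(n) = n^2 − n + 2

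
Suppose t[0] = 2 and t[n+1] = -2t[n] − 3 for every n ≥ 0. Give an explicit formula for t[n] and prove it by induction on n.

Claim: t[n] = 3·(-2)^n − 1.

Base case: t[0] = 2, and 3·(-2)^0 − 1 = 3 − 1 = 2.
Assume t[j] = 3·(-2)^j − 1 for some j ≥ 0.
Then t[j+1] = -2t[j] − 3 = -2·(3·(-2)^j − 1) − 3 = -6·(-2)^j + 2 − 3 = 3·(-2)^{j+1} − 1.
This completes the inductive step, so t[n] = 3·(-2)^n − 1 for all n ≥ 0.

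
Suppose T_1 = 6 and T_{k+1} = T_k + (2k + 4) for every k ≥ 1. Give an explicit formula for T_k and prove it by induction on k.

Claim: T_k = k^2 + 3k + 2.

Base case: T_1 = 6, and 1^2 + 3·1 + 2 = 6.
Assume T_m = m^2 + 3m + 2.
Then T_{m+1} = T_m + (2m + 4) = (m^2 + 3m + 2) + (2m + 4) = m^2 + 5m + 6,
and (m+1)^2 + 3·(m+1) + 2 = m^2 + 5m + 6.
By induction, T_k = k^2 + 3k + 2 for all k ≥ 1.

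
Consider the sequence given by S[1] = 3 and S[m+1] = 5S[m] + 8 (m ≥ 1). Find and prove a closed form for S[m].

Claim: S[m] = 5^m − 2.

Base case: S[1] = 3, and 5^1 − 2 = 5 − 2 = 3.
Assume S[r] = 5^r − 2 for some r ≥ 1.
Then S[r+1] = 5S[r] + 8 = 5·(5^r − 2) + 8 = 5^{r+1} − 10 + 8 = 5^{r+1} − 2.
This completes the inductive step, so S[m] = 5^m − 2 for all m ≥ 1.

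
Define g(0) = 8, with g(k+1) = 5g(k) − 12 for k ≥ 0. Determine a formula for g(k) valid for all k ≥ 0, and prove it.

Claim: g(k) = 5^{k+1} + 3.

Base case: g(0) = 8, and 5^{0+1} + 3 = 5 + 3 = 8.
Assume g(j) = 5^{j+1} + 3 for some j ≥ 0.
Then g(j+1) = 5g(j) − 12 = 5·(5^{j+1} + 3) − 12 = 5^{j+2} + 15 − 12 = 5^{j+2} + 3.
Hence g(k) = 5^{k+1} + 3 for every k ≥ 0, by induction.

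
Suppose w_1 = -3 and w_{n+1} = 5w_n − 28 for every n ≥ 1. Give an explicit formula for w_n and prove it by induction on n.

Claim: w_n = -2·5^n + 7.

Base case: w_1 = -3, and -2·5^1 + 7 = -10 + 7 = -3.
Assume w_k = -2·5^k + 7 for some k ≥ 1.
Then w_{k+1} = 5w_k − 28 = 5·(-2·5^k + 7) − 28 = -10·5^k + 35 − 28 = -2·5^{k+1} + 7.
By induction, w_n = -2·5^n + 7 for all n ≥ 1.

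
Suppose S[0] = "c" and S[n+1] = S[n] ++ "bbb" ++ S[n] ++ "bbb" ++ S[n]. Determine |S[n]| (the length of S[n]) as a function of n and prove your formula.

Claim: |S[n]| = 4·3^n − 3.

Base case: |S[0]| = 1, and 4·3^0 − 3 = 1.
Assume |S[m]| = 4·3^m − 3.
Then |S[m+1]| = 3|S[m]| + 6 = 3(4·3^m − 3) + 6 = 4·3^{m+1} − 9 + 6 = 4·3^{m+1} − 3.
This completes the inductive step, so |S[n]| = 4·3^n − 3 for all n ≥ 0.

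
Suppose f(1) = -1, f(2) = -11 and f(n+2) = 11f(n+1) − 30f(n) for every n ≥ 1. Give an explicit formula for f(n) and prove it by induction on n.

Claim: f(n) = -6^n + 5^n.

Base cases: f(1) = -1 and -6^1 + 5^1 = -1; f(2) = -11 and -6^2 + 5^2 = -11.
Assume f(j) = -6^j + 5^j for all 1 ≤ j ≤ r, where r ≥ 2.
Then f(r+1) = 11f(r) − 30f(r−1) = 11·(-6^r + 5^r) − 30·(-6^{r−1} + 5^{r−1}) = -(11·6 − 30)6^{r−1} + (11·5 − 30)5^{r−1} = -36·6^{r−1} + 25·5^{r−1} = -6^{r+1} + 5^{r+1}.
Hence f(n) = -6^n + 5^n for every n ≥ 1, by strong induction.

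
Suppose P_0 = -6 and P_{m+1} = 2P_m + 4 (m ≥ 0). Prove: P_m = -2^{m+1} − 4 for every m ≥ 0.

Base case: P_0 = -6, and -2^{0+1} − 4 = -2 − 4 = -6.
Assume P_k = -2^{k+1} − 4 for some k ≥ 0.
Then P_{k+1} = 2P_k + 4 = 2·(-2^{k+1} − 4) + 4 = -2^{k+2} − 8 + 4 = -2^{k+2} − 4.
Hence P_m = -2^{m+1} − 4 for every m ≥ 0, by induction.

P_m = -2^{m+1} − 4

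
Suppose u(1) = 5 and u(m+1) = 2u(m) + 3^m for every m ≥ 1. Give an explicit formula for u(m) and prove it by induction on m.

Claim: u(m) = 2^m + 3^m.

Base case: u(1) = 5, and 2^1 + 3^1 = 2 + 3 = 5.
Assume u(j) = 2^j + 3^j for some j ≥ 1.
Then u(j+1) = 2u(j) + 3^j = 2·(2^j + 3^j) + 3^j = 2^{j+1} + 2·3^j + 3^j = 2^{j+1} + 3·3^j = 2^{j+1} + 3^{j+1}.
Hence u(m) = 2^m + 3^m for every m ≥ 1, by induction.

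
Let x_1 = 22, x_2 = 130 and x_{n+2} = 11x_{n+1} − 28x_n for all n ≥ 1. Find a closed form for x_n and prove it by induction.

Claim: x_n = 2·7^n + 2·4^n.

Base cases: x_1 = 22 and 2·7^1 + 2·4^1 = 22; x_2 = 130 and 2·7^2 + 2·4^2 = 130.
Assume x_j = 2·7^j + 2·4^j for all 1 ≤ j ≤ m, where m ≥ 2.
Then x_{m+1} = 11x_m − 28x_{m−1} = 11·(2·7^m + 2·4^m) − 28·(2·7^{m−1} + 2·4^{m−1}) = 2·(11·7 − 28)7^{m−1} + 2·(11·4 − 28)4^{m−1} = 98·7^{m−1} + 32·4^{m−1} = 2·7^{m+1} + 2·4^{m+1}.
Hence x_n = 2·7^n + 2·4^n for every n ≥ 1, by strong induction.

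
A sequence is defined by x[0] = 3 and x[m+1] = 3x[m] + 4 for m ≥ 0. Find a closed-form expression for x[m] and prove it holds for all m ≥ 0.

Claim: x[m] = 5·3^m − 2.

Base case: x[0] = 3, and 5·3^0 − 2 = 5 − 2 = 3.
Assume x[k] = 5·3^k − 2 for some k ≥ 0.
Then x[k+1] = 3x[k] + 4 = 3·(5·3^k − 2) + 4 = 15·3^k − 6 + 4 = 5·3^{k+1} − 2.
So the formula holds for k+1, and by induction x[m] = 5·3^m − 2 for all m ≥ 0.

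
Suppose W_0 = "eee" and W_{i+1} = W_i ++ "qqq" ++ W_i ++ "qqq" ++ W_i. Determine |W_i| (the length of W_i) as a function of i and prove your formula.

Claim: |W_i| = 6·3^i − 3.

Base case: |W_0| = 3, and 6·3^0 − 3 = 3.
Assume |W_j| = 6·3^j − 3.
Then |W_{j+1}| = 3|W_j| + 6 = 3(6·3^j − 3) + 6 = 6·3^{j+1} − 9 + 6 = 6·3^{j+1} − 3.
By induction, |W_i| = 6·3^i − 3 for all i ≥ 0.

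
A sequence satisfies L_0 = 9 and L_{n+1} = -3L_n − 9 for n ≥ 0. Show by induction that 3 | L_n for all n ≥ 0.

Base case: L_0 = 9 = 3·3, so 3 | L_0.
Assume 3 | L_j, so L_j = 3t for some integer t.
Then L_{j+1} = -3L_j − 9 = -3·(3t) − 9 = 3(-3t − 3), so 3 | L_{j+1}.
By induction, 3 | L_n for all n ≥ 0.

3 | L_n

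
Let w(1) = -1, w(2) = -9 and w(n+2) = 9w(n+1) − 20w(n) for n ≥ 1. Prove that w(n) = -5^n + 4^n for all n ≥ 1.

Base cases: w(1) = -1 and -5^1 + 4^1 = -1; w(2) = -9 and -5^2 + 4^2 = -9.
Assume w(j) = -5^j + 4^j for all 1 ≤ j ≤ k, where k ≥ 2.
Then w(k+1) = 9w(k) − 20w(k−1) = 9·(-5^k + 4^k) − 20·(-5^{k−1} + 4^{k−1}) = -(9·5 − 20)5^{k−1} + (9·4 − 20)4^{k−1} = -25·5^{k−1} + 16·4^{k−1} = -5^{k+1} + 4^{k+1}.
By strong induction, w(n) = -5^n + 4^n for all n ≥ 1.

w(n) = -5^n + 4^n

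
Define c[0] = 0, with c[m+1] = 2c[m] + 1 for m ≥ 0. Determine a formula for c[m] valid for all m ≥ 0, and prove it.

Claim: c[m] = 2^m − 1.

Base case: c[0] = 0, and 2^0 − 1 = 1 − 1 = 0.
Assume c[k] = 2^k − 1 for some k ≥ 0.
Then c[k+1] = 2c[k] + 1 = 2·(2^k − 1) + 1 = 2^{k+1} − 2 + 1 = 2^{k+1} − 1.
This completes the inductive step, so c[m] = 2^m − 1 for all m ≥ 0.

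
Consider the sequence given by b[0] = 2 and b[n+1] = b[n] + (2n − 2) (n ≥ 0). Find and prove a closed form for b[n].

Claim: b[n] = n^2 − 3n + 2.

Base case: b[0] = 2, and 0^2 − 3·0 + 2 = 2.
Assume b[k] = k^2 − 3k + 2.
Then b[k+1] = b[k] + (2k − 2) = (k^2 − 3k + 2) + (2k − 2) = k^2 − k,
and (k+1)^2 − 3·(k+1) + 2 = k^2 − k.
By induction, b[n] = n^2 − 3n + 2 for all n ≥ 0.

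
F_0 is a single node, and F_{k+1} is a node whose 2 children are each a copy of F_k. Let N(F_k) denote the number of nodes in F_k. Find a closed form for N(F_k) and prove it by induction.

Claim: N(F_k) = 2^{k+1} − 1.

Base case: N(F_0) = 1, and 2^{0+1} − 1 = 1.
Assume N(F_m) = 2^{m+1} − 1.
Then N(F_{m+1}) = 1 + 2N(F_m) = 1 + 2(2^{m+1} − 1) = 2^{m+2} − 2 + 1 = 2^{m+2} − 1.
Hence N(F_k) = 2^{k+1} − 1 for every k ≥ 0, by induction.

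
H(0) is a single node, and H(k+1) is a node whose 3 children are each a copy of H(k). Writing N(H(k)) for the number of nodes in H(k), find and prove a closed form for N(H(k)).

Claim: N(H(k)) = (3^{k+1} − 1)/2.

Base case: N(H(0)) = 1, and (3^{0+1} − 1)/2 = 1.
Assume N(H(m)) = (3^{m+1} − 1)/2.
Then N(H(m+1)) = 1 + 3N(H(m)) = 1 + 3·(3^{m+1} − 1)/2 = 1 + (3^{m+2} − 3)/2 = (2 + 3^{m+2} − 3)/2 = (3^{m+2} − 1)/2.
By induction, N(H(k)) = (3^{k+1} − 1)/2 for all k ≥ 0.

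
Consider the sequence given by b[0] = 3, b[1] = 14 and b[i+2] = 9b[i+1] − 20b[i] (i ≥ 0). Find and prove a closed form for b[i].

Claim: b[i] = 4^i + 2·5^i.

Base cases: b[0] = 3 and 4^0 + 2·5^0 = 3; b[1] = 14 and 4^1 + 2·5^1 = 14.
Assume b[j] = 4^j + 2·5^j for all 0 ≤ j ≤ r, where r ≥ 1.
Then b[r+1] = 9b[r] − 20b[r−1] = 9·(4^r + 2·5^r) − 20·(4^{r−1} + 2·5^{r−1}) = (9·4 − 20)4^{r−1} + 2·(9·5 − 20)5^{r−1} = 16·4^{r−1} + 50·5^{r−1} = 4^{r+1} + 2·5^{r+1}.
By strong induction, b[i] = 4^i + 2·5^i for all i ≥ 0.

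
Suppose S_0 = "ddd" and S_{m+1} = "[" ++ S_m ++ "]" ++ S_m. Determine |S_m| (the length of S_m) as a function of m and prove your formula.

Claim: |S_m| = 5·2^m − 2.

Base case: |S_0| = 3, and 5·2^0 − 2 = 3.
Assume |S_r| = 5·2^r − 2.
Then |S_{r+1}| = 1 + |S_r| + 1 + |S_r| = 2|S_r| + 2 = 2(5·2^r − 2) + 2 = 5·2^{r+1} − 4 + 2 = 5·2^{r+1} − 2.
This completes the inductive step, so |S_m| = 5·2^m − 2 for all m ≥ 0.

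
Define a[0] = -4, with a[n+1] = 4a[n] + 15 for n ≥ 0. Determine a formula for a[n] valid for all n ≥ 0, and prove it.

Claim: a[n] = 4^n − 5.

Base case: a[0] = -4, and 4^0 − 5 = 1 − 5 = -4.
Assume a[m] = 4^m − 5 for some m ≥ 0.
Then a[m+1] = 4a[m] + 15 = 4·(4^m − 5) + 15 = 4^{m+1} − 20 + 15 = 4^{m+1} − 5.
Hence a[n] = 4^n − 5 for every n ≥ 0, by induction.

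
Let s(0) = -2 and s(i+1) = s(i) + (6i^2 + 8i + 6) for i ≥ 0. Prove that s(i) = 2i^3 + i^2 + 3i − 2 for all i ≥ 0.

Base case: s(0) = -2, and 2·0^3 + 0^2 + 3·0 − 2 = -2.
Assume s(m) = 2m^3 + m^2 + 3m − 2.
Then s(m+1) = s(m) + (6m^2 + 8m + 6) = (2m^3 + m^2 + 3m − 2) + (6m^2 + 8m + 6) = 2m^3 + 7m^2 + 11m + 4,
and 2·(m+1)^3 + (m+1)^2 + 3·(m+1) − 2 = 2m^3 + 7m^2 + 11m + 4.
This completes the inductive step, so s(i) = 2i^3 + i^2 + 3i − 2 for all i ≥ 0.

s(i) = 2i^3 + i^2 + 3i − 2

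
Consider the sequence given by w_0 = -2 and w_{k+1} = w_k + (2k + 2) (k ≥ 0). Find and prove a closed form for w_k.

Claim: w_k = k^2 + k − 2.

Base case: w_0 = -2, and 0^2 + 0 − 2 = -2.
Assume w_m = m^2 + m − 2.
Then w_{m+1} = w_m + (2m + 2) = (m^2 + m − 2) + (2m + 2) = m^2 + 3m,
and (m+1)^2 + (m+1) − 2 = m^2 + 3m.
By induction, w_k = k^2 + k − 2 for all k ≥ 0.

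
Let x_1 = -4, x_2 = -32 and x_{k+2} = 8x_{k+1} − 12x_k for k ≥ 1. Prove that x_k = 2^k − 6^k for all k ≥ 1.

Base cases: x_1 = -4 and 2^1 − 6^1 = -4; x_2 = -32 and 2^2 − 6^2 = -32.
Assume x_j = 2^j − 6^j for all 1 ≤ j ≤ m, where m ≥ 2.
Then x_{m+1} = 8x_m − 12x_{m−1} = 8·(2^m − 6^m) − 12·(2^{m−1} − 6^{m−1}) = (8·2 − 12)2^{m−1} − (8·6 − 12)6^{m−1} = 4·2^{m−1} − 36·6^{m−1} = 2^{m+1} − 6^{m+1}.
By strong induction, x_k = 2^k − 6^k for all k ≥ 1.

x_k = 2^k − 6^k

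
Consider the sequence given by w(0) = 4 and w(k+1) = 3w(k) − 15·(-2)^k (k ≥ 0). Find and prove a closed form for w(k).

Claim: w(k) = 3^k + 3·(-2)^k.

Base case: w(0) = 4, and 3^0 + 3·(-2)^0 = 1 + 3 = 4.
Assume w(r) = 3^r + 3·(-2)^r for some r ≥ 0.
Then w(r+1) = 3w(r) − 15·(-2)^r = 3·(3^r + 3·(-2)^r) − 15·(-2)^r = 3^{r+1} + 9·(-2)^r − 15·(-2)^r = 3^{r+1} − 6·(-2)^r = 3^{r+1} + 3·(-2)^{r+1}.
Hence w(k) = 3^k + 3·(-2)^k for every k ≥ 0, by induction.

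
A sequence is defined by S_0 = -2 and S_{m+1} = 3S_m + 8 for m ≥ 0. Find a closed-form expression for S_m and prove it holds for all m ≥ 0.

Claim: S_m = 2·3^m − 4.

Base case: S_0 = -2, and 2·3^0 − 4 = 2 − 4 = -2.
Assume S_r = 2·3^r − 4 for some r ≥ 0.
Then S_{r+1} = 3S_r + 8 = 3·(2·3^r − 4) + 8 = 6·3^r − 12 + 8 = 2·3^{r+1} − 4.
By induction, S_m = 2·3^m − 4 for all m ≥ 0.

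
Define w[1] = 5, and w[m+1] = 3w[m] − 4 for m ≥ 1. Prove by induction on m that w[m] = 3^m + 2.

Base case: w[1] = 5, and 3^1 + 2 = 3 + 2 = 5.
Assume w[j] = 3^j + 2 for some j ≥ 1.
Then w[j+1] = 3w[j] − 4 = 3·(3^j + 2) − 4 = 3^{j+1} + 6 − 4 = 3^{j+1} + 2.
By induction, w[m] = 3^m + 2 for all m ≥ 1.

w[m] = 3^m + 2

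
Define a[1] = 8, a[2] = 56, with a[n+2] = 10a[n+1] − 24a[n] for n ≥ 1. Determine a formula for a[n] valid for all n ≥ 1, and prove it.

Claim: a[n] = 2·6^n − 4^n.

Base cases: a[1] = 8 and 2·6^1 − 4^1 = 8; a[2] = 56 and 2·6^2 − 4^2 = 56.
Assume a[j] = 2·6^j − 4^j for all 1 ≤ j ≤ r, where r ≥ 2.
Then a[r+1] = 10a[r] − 24a[r−1] = 10·(2·6^r − 4^r) − 24·(2·6^{r−1} − 4^{r−1}) = 2·(10·6 − 24)6^{r−1} − (10·4 − 24)4^{r−1} = 72·6^{r−1} − 16·4^{r−1} = 2·6^{r+1} − 4^{r+1}.
By strong induction, a[n] = 2·6^n − 4^n for all n ≥ 1.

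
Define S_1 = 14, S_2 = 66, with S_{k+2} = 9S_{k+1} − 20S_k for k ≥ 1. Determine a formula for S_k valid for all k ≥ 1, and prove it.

Claim: S_k = 2·5^k + 4^k.

Base cases: S_1 = 14 and 2·5^1 + 4^1 = 14; S_2 = 66 and 2·5^2 + 4^2 = 66.
Assume S_j = 2·5^j + 4^j for all 1 ≤ j ≤ m, where m ≥ 2.
Then S_{m+1} = 9S_m − 20S_{m−1} = 9·(2·5^m + 4^m) − 20·(2·5^{m−1} + 4^{m−1}) = 2·(9·5 − 20)5^{m−1} + (9·4 − 20)4^{m−1} = 50·5^{m−1} + 16·4^{m−1} = 2·5^{m+1} + 4^{m+1}.
Hence S_k = 2·5^k + 4^k for every k ≥ 1, by strong induction.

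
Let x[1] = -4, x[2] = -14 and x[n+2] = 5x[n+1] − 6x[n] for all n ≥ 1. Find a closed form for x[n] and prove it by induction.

Claim: x[n] = 2^n − 2·3^n.

Base cases: x[1] = -4 and 2^1 − 2·3^1 = -4; x[2] = -14 and 2^2 − 2·3^2 = -14.
Assume x[j] = 2^j − 2·3^j for all 1 ≤ j ≤ m, where m ≥ 2.
Then x[m+1] = 5x[m] − 6x[m−1] = 5·(2^m − 2·3^m) − 6·(2^{m−1} − 2·3^{m−1}) = (5·2 − 6)2^{m−1} − 2·(5·3 − 6)3^{m−1} = 4·2^{m−1} − 18·3^{m−1} = 2^{m+1} − 2·3^{m+1}.
So the formula holds for m+1, and by strong induction x[n] = 2^n − 2·3^n for all n ≥ 1.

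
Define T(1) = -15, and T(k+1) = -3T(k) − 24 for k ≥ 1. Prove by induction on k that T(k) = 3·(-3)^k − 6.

Base case: T(1) = -15, and 3·(-3)^1 − 6 = -9 − 6 = -15.
Assume T(j) = 3·(-3)^j − 6 for some j ≥ 1.
Then T(j+1) = -3T(j) − 24 = -3·(3·(-3)^j − 6) − 24 = -9·(-3)^j + 18 − 24 = 3·(-3)^{j+1} − 6.
This completes the inductive step, so T(k) = 3·(-3)^k − 6 for all k ≥ 1.

T(k) = 3·(-3)^k − 6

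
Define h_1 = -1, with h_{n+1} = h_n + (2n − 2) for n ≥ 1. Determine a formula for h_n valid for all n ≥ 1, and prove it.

Claim: h_n = n^2 − 3n + 1.

Base case: h_1 = -1, and 1^2 − 3·1 + 1 = -1.
Assume h_r = r^2 − 3r + 1.
Then h_{r+1} = h_r + (2r − 2) = (r^2 − 3r + 1) + (2r − 2) = r^2 − r − 1,
and (r+1)^2 − 3·(r+1) + 1 = r^2 − r − 1.
Hence h_n = n^2 − 3n + 1 for every n ≥ 1, by induction.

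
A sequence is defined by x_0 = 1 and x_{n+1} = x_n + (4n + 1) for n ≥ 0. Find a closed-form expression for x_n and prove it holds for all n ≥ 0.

Claim: x_n = 2n^2 − n + 1.

Base case: x_0 = 1, and 2·0^2 − 0 + 1 = 1.
Assume x_m = 2m^2 − m + 1.
Then x_{m+1} = x_m + (4m + 1) = (2m^2 − m + 1) + (4m + 1) = 2m^2 + 3m + 2,
and 2·(m+1)^2 − (m+1) + 1 = 2m^2 + 3m + 2.
Hence x_n = 2n^2 − n + 1 for every n ≥ 0, by induction.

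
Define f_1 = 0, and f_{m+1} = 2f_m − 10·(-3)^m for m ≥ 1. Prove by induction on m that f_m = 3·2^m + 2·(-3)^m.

Base case: f_1 = 0, and 3·2^1 + 2·(-3)^1 = 6 − 6 = 0.
Assume f_r = 3·2^r + 2·(-3)^r for some r ≥ 1.
Then f_{r+1} = 2f_r − 10·(-3)^r = 2·(3·2^r + 2·(-3)^r) − 10·(-3)^r = 3·2^{r+1} + 4·(-3)^r − 10·(-3)^r = 3·2^{r+1} − 6·(-3)^r = 3·2^{r+1} + 2·(-3)^{r+1}.
By induction, f_m = 3·2^m + 2·(-3)^m for all m ≥ 1.

f_m = 3·2^m + 2·(-3)^m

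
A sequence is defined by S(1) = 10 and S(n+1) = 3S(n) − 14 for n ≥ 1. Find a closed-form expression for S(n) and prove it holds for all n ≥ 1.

Claim: S(n) = 3^n + 7.

Base case: S(1) = 10, and 3^1 + 7 = 3 + 7 = 10.
Assume S(j) = 3^j + 7 for some j ≥ 1.
Then S(j+1) = 3S(j) − 14 = 3·(3^j + 7) − 14 = 3^{j+1} + 21 − 14 = 3^{j+1} + 7.
This completes the inductive step, so S(n) = 3^n + 7 for all n ≥ 1.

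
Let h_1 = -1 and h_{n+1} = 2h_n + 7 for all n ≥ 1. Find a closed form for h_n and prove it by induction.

Claim: h_n = 3·2^n − 7.

Base case: h_1 = -1, and 3·2^1 − 7 = 6 − 7 = -1.
Assume h_j = 3·2^j − 7 for some j ≥ 1.
Then h_{j+1} = 2h_j + 7 = 2·(3·2^j − 7) + 7 = 6·2^j − 14 + 7 = 3·2^{j+1} − 7.
So the formula holds for j+1, and by induction h_n = 3·2^n − 7 for all n ≥ 1.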